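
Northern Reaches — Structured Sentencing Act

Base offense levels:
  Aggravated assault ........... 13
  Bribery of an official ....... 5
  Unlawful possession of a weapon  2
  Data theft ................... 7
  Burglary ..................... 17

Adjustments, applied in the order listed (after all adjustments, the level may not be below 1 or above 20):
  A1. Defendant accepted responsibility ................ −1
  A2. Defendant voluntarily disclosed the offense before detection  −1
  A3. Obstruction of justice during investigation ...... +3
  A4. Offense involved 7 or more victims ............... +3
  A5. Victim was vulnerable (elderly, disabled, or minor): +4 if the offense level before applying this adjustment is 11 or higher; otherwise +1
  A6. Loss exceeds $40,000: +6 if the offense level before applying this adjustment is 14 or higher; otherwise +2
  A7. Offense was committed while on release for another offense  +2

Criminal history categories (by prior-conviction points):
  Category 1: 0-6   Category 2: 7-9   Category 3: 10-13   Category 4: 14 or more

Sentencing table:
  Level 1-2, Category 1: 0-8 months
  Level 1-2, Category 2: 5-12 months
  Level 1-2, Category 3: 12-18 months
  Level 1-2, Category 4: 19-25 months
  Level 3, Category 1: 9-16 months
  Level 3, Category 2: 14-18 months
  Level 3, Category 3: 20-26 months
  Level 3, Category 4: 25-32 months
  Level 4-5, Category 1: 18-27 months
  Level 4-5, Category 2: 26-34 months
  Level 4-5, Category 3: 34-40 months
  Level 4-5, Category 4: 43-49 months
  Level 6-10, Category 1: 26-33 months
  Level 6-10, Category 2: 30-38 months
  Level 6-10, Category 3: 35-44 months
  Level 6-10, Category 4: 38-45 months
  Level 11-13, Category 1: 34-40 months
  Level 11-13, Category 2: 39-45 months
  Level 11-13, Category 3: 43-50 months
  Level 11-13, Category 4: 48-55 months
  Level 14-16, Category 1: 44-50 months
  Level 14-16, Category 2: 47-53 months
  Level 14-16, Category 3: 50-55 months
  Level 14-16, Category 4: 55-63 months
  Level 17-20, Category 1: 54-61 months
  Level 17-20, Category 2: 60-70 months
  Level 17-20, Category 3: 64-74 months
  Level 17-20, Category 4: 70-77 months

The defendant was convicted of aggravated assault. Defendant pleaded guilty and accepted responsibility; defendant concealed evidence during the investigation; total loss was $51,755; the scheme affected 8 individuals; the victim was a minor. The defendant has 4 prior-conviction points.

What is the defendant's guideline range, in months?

Base offense level for aggravated assault: 13.
A1 applies: 13 − 1 = 12.
A2 does not apply.
A3 applies: 12 + 3 = 15.
A4 applies: 15 + 3 = 18.
A5 applies (level before this adjustment is 18 ≥ 11, so +4): 18 + 4 = 22.
A6 applies (level before this adjustment is 22 ≥ 14, so +6): 22 + 6 = 28.
Level 28 exceeds the maximum of 20; capped at 20.
Final offense level: 20.
Criminal history: 4 prior points → Category 1 (0-6).
Level 20 falls in the 17-20 band.
Grid: Level 17-20 × Category 1 = 54-61 months.

54-61 months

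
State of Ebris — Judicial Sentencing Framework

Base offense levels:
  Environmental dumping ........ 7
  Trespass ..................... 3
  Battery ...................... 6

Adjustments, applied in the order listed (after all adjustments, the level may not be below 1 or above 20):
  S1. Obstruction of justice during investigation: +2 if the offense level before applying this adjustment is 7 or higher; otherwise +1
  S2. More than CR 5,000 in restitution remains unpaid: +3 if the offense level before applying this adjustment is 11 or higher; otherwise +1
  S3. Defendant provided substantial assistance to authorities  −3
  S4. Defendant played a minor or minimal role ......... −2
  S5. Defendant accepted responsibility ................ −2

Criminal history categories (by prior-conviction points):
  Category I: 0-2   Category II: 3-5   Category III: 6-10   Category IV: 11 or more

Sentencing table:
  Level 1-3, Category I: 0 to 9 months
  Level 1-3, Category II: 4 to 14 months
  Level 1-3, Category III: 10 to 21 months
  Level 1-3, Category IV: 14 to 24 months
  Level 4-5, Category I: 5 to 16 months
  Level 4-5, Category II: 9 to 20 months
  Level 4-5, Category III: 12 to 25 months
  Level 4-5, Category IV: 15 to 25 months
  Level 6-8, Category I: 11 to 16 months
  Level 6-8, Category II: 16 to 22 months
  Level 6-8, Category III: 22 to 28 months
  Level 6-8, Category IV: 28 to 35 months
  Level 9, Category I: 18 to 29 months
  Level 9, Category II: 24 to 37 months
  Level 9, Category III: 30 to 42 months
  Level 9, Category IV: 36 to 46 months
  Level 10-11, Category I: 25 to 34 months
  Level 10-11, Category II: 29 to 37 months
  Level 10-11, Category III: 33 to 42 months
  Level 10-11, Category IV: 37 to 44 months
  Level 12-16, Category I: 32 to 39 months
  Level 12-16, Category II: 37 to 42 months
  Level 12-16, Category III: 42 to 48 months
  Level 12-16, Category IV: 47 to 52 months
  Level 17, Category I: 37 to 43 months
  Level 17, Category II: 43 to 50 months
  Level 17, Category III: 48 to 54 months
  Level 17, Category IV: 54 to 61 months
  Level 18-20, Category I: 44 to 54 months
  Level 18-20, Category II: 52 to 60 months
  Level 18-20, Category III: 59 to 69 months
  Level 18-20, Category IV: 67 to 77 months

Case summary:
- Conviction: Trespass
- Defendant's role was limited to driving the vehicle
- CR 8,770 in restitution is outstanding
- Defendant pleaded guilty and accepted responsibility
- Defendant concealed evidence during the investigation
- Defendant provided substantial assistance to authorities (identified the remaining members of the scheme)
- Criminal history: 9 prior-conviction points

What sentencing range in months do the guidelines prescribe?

10-21 months

Base offense level for trespass: 3.
S1 applies (level before this adjustment is 3 < 7, so +1): 3 + 1 = 4.
S2 applies (level before this adjustment is 4 < 11, so +1): 4 + 1 = 5.
S3 applies: 5 − 3 = 2.
S4 applies: 2 − 2 = 0.
S5 applies: 0 − 2 = -2.
Level -2 is below the minimum of 1; floored at 1.
Final offense level: 1.
Criminal history: 9 prior points → Category III (6-10).
Level 1 falls in the 1-3 band.
Grid: Level 1-3 × Category III = 10-21 months.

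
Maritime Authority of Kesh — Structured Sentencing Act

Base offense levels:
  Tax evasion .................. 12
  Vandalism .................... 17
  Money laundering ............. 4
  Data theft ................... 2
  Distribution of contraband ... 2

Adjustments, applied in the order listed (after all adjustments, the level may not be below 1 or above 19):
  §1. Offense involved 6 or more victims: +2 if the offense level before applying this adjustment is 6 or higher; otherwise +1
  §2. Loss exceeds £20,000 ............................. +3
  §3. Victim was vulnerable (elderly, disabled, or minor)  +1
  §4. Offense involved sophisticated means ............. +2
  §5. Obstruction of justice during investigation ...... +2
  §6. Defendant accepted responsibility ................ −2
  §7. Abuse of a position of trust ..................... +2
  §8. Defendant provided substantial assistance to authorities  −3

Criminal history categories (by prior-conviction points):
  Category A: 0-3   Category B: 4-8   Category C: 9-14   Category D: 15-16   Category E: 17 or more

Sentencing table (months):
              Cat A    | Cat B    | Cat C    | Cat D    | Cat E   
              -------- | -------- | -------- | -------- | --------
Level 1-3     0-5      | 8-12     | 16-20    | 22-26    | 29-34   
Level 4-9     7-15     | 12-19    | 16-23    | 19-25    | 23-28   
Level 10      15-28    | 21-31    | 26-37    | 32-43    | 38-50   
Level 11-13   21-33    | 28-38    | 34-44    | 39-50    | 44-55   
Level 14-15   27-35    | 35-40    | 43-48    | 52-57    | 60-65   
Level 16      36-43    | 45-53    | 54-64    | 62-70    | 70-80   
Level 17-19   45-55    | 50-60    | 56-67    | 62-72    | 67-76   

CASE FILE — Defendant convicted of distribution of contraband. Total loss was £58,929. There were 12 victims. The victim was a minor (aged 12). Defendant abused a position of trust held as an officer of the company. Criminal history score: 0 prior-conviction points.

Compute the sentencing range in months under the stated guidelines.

7-15 months

Base offense level for distribution of contraband: 2.
§1 applies (level before this adjustment is 2 < 6, so +1): 2 + 1 = 3.
§2 applies: 3 + 3 = 6.
§3 applies: 6 + 1 = 7.
§7 applies: 7 + 2 = 9.
Final offense level: 9.
Criminal history: 0 prior points → Category A (0-3).
Level 9 falls in the 4-9 band.
Grid: Level 4-9 × Category A = 7-15 months.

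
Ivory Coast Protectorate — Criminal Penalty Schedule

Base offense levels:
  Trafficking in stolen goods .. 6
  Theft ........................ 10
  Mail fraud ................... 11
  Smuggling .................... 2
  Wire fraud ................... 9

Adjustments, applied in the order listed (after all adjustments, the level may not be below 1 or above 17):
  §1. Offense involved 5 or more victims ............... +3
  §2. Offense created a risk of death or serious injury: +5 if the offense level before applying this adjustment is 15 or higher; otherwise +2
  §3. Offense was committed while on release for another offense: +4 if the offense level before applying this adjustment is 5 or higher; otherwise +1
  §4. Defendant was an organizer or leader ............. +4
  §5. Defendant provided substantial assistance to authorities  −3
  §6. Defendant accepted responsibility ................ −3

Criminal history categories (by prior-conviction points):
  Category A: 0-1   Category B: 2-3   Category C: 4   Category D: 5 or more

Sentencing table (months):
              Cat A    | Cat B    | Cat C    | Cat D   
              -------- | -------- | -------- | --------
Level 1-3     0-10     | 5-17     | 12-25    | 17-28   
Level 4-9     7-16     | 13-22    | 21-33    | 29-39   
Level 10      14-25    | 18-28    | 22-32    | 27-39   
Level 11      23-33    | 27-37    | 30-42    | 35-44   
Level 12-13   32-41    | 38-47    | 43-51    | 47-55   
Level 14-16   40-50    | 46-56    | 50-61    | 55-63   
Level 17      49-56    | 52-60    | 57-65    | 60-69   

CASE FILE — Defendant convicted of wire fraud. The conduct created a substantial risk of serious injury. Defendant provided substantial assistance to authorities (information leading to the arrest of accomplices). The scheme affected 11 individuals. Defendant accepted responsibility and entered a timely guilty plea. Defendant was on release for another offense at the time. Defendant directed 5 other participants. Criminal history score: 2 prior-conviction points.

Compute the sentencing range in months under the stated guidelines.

Base offense level for wire fraud: 9.
§1 applies: 9 + 3 = 12.
§2 applies (level before this adjustment is 12 < 15, so +2): 12 + 2 = 14.
§3 applies (level before this adjustment is 14 ≥ 5, so +4): 14 + 4 = 18.
§4 applies: 18 + 4 = 22.
§5 applies: 22 − 3 = 19.
§6 applies: 19 − 3 = 16.
Final offense level: 16.
Criminal history: 2 prior points → Category B (2-3).
Level 16 falls in the 14-16 band.
Grid: Level 14-16 × Category B = 46-56 months.

46-56 months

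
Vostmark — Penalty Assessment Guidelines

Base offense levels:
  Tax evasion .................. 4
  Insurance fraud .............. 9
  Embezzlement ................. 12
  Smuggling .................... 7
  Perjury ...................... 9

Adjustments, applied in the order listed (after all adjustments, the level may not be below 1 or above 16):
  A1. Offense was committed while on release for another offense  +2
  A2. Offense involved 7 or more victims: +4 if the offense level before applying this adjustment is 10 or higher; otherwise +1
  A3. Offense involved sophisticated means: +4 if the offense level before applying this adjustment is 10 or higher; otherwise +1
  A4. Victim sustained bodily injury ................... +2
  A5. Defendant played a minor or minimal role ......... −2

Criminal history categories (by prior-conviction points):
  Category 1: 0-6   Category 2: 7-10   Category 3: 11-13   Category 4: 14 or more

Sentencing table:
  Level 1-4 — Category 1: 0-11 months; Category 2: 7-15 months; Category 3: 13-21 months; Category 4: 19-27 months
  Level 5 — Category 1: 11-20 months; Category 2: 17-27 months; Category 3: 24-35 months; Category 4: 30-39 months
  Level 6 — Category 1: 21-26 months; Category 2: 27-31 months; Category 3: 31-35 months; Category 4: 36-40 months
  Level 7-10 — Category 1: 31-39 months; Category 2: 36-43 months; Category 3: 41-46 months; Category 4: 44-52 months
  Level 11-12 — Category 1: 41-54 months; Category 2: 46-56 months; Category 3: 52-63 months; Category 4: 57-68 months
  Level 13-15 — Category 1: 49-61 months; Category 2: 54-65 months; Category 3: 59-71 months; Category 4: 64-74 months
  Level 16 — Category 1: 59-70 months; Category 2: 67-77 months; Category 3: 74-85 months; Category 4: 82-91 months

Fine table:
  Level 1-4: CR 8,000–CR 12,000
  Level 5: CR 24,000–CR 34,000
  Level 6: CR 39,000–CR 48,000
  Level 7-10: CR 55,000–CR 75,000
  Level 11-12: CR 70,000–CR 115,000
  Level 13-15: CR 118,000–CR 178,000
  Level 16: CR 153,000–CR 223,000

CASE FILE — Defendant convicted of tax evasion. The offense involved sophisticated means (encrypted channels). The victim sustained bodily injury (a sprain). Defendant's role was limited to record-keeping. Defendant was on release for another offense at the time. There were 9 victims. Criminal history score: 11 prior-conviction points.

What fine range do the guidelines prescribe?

CR 55,000–CR 75,000

Base offense level for tax evasion: 4.
A1 applies: 4 + 2 = 6.
A2 applies (level before this adjustment is 6 < 10, so +1): 6 + 1 = 7.
A3 applies (level before this adjustment is 7 < 10, so +1): 7 + 1 = 8.
A4 applies: 8 + 2 = 10.
A5 applies: 10 − 2 = 8.
Final offense level: 8.
Level 8 falls in the 7-10 band.
Fine table: Level 7-10 → CR 55,000–CR 75,000.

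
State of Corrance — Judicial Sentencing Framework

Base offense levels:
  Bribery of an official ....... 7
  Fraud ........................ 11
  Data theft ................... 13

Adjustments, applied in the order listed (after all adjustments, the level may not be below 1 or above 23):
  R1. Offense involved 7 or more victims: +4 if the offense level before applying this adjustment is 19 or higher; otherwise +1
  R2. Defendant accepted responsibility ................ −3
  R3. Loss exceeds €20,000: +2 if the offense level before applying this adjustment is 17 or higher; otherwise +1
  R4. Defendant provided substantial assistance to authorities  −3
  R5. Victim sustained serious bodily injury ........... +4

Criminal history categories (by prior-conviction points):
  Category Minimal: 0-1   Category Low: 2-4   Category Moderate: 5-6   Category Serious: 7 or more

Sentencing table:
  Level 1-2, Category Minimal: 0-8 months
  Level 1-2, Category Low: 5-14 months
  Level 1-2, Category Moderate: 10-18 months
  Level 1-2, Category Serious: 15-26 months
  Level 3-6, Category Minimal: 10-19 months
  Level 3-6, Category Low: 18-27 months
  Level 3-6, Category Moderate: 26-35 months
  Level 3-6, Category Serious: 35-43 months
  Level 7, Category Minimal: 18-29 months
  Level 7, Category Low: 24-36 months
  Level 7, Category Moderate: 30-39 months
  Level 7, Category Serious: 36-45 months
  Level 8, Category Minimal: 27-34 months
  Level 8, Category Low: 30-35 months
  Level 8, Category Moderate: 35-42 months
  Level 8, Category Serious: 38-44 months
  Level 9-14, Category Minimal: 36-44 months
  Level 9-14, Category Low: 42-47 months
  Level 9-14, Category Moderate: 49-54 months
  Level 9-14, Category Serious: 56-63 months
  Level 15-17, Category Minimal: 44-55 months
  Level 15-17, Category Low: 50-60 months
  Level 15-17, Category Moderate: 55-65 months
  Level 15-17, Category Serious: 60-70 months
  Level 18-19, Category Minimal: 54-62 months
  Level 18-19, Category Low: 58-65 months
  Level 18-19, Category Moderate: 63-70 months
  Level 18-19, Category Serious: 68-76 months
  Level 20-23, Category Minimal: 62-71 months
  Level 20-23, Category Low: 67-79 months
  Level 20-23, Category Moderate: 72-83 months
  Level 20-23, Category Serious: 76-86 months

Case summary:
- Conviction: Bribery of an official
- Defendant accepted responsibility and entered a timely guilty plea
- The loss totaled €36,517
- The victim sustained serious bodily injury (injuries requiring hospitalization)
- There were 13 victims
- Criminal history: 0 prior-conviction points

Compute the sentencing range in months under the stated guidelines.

Base offense level for bribery of an official: 7.
R1 applies (level before this adjustment is 7 < 19, so +1): 7 + 1 = 8.
R2 applies: 8 − 3 = 5.
R3 applies (level before this adjustment is 5 < 17, so +1): 5 + 1 = 6.
R5 applies: 6 + 4 = 10.
Final offense level: 10.
Criminal history: 0 prior points → Category Minimal (0-1).
Level 10 falls in the 9-14 band.
Grid: Level 9-14 × Category Minimal = 36-44 months.

36-44 months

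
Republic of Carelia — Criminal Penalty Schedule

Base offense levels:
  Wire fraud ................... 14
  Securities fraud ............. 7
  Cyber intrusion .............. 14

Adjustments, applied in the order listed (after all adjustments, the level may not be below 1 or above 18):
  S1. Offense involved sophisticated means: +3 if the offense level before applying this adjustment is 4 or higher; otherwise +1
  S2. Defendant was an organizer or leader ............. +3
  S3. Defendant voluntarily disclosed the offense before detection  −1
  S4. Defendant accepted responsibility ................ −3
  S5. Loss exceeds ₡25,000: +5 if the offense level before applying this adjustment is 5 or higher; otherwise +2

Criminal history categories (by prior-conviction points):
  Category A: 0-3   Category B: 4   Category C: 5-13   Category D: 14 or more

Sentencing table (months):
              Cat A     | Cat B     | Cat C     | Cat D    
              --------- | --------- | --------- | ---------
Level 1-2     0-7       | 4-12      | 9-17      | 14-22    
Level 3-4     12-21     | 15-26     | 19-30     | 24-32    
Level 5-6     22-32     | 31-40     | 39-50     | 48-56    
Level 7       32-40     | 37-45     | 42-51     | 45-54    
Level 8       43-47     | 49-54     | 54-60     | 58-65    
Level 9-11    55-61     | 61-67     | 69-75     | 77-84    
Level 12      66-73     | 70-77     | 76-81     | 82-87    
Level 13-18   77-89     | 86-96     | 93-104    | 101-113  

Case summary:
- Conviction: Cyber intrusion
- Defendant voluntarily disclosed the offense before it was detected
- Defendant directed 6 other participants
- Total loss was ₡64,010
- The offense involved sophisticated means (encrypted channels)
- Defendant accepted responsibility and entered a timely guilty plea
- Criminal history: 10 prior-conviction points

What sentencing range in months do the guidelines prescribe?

Base offense level for cyber intrusion: 14.
S1 applies (level before this adjustment is 14 ≥ 4, so +3): 14 + 3 = 17.
S2 applies: 17 + 3 = 20.
S3 applies: 20 − 1 = 19.
S4 applies: 19 − 3 = 16.
S5 applies (level before this adjustment is 16 ≥ 5, so +5): 16 + 5 = 21.
Level 21 exceeds the maximum of 18; capped at 18.
Final offense level: 18.
Criminal history: 10 prior points → Category C (5-13).
Level 18 falls in the 13-18 band.
Grid: Level 13-18 × Category C = 93-104 months.

93-104 months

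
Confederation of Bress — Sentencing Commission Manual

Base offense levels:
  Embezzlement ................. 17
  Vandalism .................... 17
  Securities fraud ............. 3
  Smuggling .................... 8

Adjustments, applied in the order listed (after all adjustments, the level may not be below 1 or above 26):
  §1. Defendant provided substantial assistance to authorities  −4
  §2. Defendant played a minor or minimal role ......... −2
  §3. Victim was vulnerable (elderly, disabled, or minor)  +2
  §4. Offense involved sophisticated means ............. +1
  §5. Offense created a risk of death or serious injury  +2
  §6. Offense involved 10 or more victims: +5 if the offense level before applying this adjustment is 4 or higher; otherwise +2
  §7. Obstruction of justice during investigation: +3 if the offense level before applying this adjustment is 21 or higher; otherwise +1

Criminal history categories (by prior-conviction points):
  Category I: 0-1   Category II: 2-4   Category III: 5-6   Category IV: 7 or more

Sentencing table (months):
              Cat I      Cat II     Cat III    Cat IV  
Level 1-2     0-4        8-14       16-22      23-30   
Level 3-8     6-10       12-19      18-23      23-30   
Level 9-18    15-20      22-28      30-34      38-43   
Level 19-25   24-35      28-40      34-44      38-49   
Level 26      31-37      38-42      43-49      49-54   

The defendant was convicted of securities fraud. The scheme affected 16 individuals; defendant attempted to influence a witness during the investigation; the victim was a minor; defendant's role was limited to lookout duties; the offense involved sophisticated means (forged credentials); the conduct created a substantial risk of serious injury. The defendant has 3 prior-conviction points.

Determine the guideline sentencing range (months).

Base offense level for securities fraud: 3.
§1 does not apply.
§2 applies: 3 − 2 = 1.
§3 applies: 1 + 2 = 3.
§4 applies: 3 + 1 = 4.
§5 applies: 4 + 2 = 6.
§6 applies (level before this adjustment is 6 ≥ 4, so +5): 6 + 5 = 11.
§7 applies (level before this adjustment is 11 < 21, so +1): 11 + 1 = 12.
Final offense level: 12.
Criminal history: 3 prior points → Category II (2-4).
Level 12 falls in the 9-18 band.
Grid: Level 9-18 × Category II = 22-28 months.

22-28 months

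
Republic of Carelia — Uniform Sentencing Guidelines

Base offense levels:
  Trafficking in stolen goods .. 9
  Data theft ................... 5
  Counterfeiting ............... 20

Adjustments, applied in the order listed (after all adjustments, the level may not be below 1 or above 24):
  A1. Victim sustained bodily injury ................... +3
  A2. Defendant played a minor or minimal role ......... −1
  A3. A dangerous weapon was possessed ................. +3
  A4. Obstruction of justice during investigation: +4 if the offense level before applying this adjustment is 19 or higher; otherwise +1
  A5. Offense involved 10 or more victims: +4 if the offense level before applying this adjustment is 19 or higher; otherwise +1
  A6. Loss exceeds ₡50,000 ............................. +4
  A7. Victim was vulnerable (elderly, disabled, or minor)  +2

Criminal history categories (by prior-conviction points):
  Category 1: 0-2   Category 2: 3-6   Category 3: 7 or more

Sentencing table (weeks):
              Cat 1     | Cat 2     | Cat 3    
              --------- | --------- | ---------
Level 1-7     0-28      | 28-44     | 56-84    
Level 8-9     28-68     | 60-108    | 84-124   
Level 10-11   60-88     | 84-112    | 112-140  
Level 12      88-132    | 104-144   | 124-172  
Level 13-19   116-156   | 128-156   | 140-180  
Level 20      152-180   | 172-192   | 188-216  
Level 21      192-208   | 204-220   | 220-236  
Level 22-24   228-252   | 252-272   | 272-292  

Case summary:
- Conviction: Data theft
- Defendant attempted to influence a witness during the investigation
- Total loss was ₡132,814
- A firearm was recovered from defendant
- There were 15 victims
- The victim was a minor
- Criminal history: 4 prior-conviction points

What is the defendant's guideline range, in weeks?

128-156 weeks

Base offense level for data theft: 5.
A3 applies: 5 + 3 = 8.
A4 applies (level before this adjustment is 8 < 19, so +1): 8 + 1 = 9.
A5 applies (level before this adjustment is 9 < 19, so +1): 9 + 1 = 10.
A6 applies: 10 + 4 = 14.
A7 applies: 14 + 2 = 16.
Final offense level: 16.
Criminal history: 4 prior points → Category 2 (3-6).
Level 16 falls in the 13-19 band.
Grid: Level 13-19 × Category 2 = 128-156 weeks.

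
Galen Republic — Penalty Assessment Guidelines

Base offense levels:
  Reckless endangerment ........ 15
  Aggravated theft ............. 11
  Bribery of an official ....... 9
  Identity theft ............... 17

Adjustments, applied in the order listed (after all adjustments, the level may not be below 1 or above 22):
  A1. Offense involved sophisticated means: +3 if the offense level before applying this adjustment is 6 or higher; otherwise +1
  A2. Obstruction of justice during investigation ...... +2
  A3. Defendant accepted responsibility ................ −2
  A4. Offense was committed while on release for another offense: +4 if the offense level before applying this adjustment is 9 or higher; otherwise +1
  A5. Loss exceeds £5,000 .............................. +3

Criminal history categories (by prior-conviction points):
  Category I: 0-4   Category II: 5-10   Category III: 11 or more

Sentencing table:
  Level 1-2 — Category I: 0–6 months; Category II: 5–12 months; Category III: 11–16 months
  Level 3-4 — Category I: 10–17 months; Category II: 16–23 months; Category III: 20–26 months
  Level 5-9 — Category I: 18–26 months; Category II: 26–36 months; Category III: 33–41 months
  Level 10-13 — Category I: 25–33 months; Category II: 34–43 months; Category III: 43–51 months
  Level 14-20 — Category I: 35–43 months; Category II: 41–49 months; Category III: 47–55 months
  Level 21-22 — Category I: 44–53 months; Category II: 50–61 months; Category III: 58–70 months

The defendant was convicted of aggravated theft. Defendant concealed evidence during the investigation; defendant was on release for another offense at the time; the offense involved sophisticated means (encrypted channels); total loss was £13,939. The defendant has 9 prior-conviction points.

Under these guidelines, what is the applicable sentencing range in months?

50-61 months

Base offense level for aggravated theft: 11.
A1 applies (level before this adjustment is 11 ≥ 6, so +3): 11 + 3 = 14.
A2 applies: 14 + 2 = 16.
A3 does not apply.
A4 applies (level before this adjustment is 16 ≥ 9, so +4): 16 + 4 = 20.
A5 applies: 20 + 3 = 23.
Level 23 exceeds the maximum of 22; capped at 22.
Final offense level: 22.
Criminal history: 9 prior points → Category II (5-10).
Level 22 falls in the 21-22 band.
Grid: Level 21-22 × Category II = 50-61 months.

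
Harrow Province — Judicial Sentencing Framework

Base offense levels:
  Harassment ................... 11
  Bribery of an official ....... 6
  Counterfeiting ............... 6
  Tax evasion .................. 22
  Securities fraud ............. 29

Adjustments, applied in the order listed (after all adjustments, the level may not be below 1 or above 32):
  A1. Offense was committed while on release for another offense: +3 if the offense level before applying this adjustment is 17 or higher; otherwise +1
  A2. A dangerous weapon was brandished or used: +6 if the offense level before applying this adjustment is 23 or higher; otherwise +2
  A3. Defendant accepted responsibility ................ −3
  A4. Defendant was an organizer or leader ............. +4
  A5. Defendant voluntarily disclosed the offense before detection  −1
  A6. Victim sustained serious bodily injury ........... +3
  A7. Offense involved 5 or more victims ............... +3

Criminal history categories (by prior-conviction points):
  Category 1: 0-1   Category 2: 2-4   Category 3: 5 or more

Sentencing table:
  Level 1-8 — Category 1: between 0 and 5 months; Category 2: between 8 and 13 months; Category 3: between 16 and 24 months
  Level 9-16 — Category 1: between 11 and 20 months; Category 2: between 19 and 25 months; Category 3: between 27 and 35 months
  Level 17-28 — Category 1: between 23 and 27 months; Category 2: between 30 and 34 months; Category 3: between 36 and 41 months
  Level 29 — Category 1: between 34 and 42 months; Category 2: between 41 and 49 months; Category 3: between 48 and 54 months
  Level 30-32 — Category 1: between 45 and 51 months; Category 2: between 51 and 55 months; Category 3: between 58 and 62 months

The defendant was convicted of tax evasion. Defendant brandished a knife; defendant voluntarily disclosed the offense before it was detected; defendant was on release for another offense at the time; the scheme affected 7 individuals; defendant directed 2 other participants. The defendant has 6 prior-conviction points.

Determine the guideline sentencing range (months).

Base offense level for tax evasion: 22.
A1 applies (level before this adjustment is 22 ≥ 17, so +3): 22 + 3 = 25.
A2 applies (level before this adjustment is 25 ≥ 23, so +6): 25 + 6 = 31.
A3 does not apply.
A4 applies: 31 + 4 = 35.
A5 applies: 35 − 1 = 34.
A6 does not apply.
A7 applies: 34 + 3 = 37.
Level 37 exceeds the maximum of 32; capped at 32.
Final offense level: 32.
Criminal history: 6 prior points → Category 3 (5+).
Level 32 falls in the 30-32 band.
Grid: Level 30-32 × Category 3 = 58-62 months.

58-62 months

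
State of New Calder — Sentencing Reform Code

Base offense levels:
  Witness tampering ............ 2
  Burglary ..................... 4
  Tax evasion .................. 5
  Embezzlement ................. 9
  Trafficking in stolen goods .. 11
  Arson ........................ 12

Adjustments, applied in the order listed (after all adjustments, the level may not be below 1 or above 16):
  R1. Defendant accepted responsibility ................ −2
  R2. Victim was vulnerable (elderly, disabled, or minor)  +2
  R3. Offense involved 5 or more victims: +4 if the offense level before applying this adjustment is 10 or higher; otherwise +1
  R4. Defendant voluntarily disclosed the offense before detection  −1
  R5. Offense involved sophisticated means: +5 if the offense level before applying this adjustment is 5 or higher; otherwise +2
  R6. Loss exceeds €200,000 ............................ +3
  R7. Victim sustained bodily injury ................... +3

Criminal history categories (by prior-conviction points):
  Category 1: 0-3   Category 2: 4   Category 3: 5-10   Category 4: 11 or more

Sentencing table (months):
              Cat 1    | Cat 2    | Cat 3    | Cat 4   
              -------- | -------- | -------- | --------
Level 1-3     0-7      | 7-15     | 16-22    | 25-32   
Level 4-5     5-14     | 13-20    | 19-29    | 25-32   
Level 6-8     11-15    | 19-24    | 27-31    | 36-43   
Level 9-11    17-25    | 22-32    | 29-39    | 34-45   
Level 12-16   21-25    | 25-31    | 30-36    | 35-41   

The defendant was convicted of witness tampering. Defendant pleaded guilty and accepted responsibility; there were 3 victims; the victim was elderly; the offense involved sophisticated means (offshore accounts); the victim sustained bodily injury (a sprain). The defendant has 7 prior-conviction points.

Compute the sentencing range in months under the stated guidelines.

27-31 months

Base offense level for witness tampering: 2.
R1 applies: 2 − 2 = 0.
R2 applies: 0 + 2 = 2.
R4 does not apply.
R5 applies (level before this adjustment is 2 < 5, so +2): 2 + 2 = 4.
R6 does not apply.
R7 applies: 4 + 3 = 7.
Final offense level: 7.
Criminal history: 7 prior points → Category 3 (5-10).
Level 7 falls in the 6-8 band.
Grid: Level 6-8 × Category 3 = 27-31 months.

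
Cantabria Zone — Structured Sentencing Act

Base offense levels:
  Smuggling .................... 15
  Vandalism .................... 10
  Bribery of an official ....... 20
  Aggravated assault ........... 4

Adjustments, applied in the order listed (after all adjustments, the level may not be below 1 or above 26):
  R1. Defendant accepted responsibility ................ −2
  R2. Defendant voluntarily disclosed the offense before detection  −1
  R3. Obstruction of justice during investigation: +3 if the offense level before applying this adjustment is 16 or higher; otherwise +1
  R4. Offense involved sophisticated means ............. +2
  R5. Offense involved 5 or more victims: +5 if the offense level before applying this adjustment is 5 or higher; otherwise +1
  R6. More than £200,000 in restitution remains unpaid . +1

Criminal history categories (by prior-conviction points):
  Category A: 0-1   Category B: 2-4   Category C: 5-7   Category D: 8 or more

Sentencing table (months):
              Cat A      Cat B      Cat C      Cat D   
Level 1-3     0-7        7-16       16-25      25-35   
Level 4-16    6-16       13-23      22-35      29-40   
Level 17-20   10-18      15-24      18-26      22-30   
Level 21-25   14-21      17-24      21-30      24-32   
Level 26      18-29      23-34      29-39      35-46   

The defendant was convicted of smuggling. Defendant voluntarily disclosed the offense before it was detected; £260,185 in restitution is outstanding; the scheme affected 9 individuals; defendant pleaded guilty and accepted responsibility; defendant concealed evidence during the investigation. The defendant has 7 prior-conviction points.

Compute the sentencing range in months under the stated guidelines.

18-26 months

Base offense level for smuggling: 15.
R1 applies: 15 − 2 = 13.
R2 applies: 13 − 1 = 12.
R3 applies (level before this adjustment is 12 < 16, so +1): 12 + 1 = 13.
R4 does not apply.
R5 applies (level before this adjustment is 13 ≥ 5, so +5): 13 + 5 = 18.
R6 applies: 18 + 1 = 19.
Final offense level: 19.
Criminal history: 7 prior points → Category C (5-7).
Level 19 falls in the 17-20 band.
Grid: Level 17-20 × Category C = 18-26 months.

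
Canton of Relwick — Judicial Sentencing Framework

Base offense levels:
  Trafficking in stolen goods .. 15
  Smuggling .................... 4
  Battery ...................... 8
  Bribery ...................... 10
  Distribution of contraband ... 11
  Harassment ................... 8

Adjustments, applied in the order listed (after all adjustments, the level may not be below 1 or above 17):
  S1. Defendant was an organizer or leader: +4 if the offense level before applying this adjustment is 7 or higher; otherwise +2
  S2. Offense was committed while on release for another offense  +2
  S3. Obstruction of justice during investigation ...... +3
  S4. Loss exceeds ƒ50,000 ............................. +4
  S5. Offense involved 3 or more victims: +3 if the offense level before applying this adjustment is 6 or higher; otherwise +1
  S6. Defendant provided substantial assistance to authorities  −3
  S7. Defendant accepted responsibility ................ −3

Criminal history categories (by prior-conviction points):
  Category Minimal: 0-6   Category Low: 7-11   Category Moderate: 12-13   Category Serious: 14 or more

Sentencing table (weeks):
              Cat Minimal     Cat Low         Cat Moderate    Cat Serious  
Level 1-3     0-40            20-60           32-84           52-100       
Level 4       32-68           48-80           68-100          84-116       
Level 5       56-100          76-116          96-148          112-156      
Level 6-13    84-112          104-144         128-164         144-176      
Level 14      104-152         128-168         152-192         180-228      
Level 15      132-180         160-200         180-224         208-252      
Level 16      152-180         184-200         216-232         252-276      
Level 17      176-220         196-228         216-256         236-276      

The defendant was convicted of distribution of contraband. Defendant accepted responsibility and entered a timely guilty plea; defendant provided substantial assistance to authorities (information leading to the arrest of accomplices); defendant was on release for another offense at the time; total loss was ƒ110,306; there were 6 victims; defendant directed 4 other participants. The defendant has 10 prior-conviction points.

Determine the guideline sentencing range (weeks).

196-228 weeks

Base offense level for distribution of contraband: 11.
S1 applies (level before this adjustment is 11 ≥ 7, so +4): 11 + 4 = 15.
S2 applies: 15 + 2 = 17.
S4 applies: 17 + 4 = 21.
S5 applies (level before this adjustment is 21 ≥ 6, so +3): 21 + 3 = 24.
S6 applies: 24 − 3 = 21.
S7 applies: 21 − 3 = 18.
Level 18 exceeds the maximum of 17; capped at 17.
Final offense level: 17.
Criminal history: 10 prior points → Category Low (7-11).
Level 17 falls in the 17 band.
Grid: Level 17 × Category Low = 196-228 weeks.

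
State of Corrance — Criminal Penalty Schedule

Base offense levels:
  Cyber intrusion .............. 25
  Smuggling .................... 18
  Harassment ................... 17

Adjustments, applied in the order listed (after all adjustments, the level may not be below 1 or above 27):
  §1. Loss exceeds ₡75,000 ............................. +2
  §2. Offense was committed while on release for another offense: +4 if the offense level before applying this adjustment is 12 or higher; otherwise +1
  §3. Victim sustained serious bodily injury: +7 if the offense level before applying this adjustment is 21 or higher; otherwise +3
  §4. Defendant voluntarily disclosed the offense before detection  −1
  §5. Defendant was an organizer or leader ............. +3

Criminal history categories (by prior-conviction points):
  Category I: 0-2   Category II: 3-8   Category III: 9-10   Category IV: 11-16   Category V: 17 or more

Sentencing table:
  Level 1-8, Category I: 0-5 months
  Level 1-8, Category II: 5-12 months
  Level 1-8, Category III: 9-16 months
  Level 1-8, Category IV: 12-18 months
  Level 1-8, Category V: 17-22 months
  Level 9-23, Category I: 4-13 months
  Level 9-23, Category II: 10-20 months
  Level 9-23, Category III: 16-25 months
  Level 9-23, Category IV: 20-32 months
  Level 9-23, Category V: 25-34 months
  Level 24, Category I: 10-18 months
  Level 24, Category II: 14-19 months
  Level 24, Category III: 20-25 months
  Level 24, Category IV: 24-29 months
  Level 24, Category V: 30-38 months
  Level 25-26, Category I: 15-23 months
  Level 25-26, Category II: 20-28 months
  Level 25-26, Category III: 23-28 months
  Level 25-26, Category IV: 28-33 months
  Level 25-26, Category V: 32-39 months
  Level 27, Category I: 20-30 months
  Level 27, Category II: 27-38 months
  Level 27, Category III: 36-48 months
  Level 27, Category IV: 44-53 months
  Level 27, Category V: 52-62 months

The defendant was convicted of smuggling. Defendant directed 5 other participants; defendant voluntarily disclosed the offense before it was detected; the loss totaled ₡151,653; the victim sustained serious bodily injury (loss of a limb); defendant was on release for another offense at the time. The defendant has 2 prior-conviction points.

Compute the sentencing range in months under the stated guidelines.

Base offense level for smuggling: 18.
§1 applies: 18 + 2 = 20.
§2 applies (level before this adjustment is 20 ≥ 12, so +4): 20 + 4 = 24.
§3 applies (level before this adjustment is 24 ≥ 21, so +7): 24 + 7 = 31.
§4 applies: 31 − 1 = 30.
§5 applies: 30 + 3 = 33.
Level 33 exceeds the maximum of 27; capped at 27.
Final offense level: 27.
Criminal history: 2 prior points → Category I (0-2).
Level 27 falls in the 27 band.
Grid: Level 27 × Category I = 20-30 months.

20-30 months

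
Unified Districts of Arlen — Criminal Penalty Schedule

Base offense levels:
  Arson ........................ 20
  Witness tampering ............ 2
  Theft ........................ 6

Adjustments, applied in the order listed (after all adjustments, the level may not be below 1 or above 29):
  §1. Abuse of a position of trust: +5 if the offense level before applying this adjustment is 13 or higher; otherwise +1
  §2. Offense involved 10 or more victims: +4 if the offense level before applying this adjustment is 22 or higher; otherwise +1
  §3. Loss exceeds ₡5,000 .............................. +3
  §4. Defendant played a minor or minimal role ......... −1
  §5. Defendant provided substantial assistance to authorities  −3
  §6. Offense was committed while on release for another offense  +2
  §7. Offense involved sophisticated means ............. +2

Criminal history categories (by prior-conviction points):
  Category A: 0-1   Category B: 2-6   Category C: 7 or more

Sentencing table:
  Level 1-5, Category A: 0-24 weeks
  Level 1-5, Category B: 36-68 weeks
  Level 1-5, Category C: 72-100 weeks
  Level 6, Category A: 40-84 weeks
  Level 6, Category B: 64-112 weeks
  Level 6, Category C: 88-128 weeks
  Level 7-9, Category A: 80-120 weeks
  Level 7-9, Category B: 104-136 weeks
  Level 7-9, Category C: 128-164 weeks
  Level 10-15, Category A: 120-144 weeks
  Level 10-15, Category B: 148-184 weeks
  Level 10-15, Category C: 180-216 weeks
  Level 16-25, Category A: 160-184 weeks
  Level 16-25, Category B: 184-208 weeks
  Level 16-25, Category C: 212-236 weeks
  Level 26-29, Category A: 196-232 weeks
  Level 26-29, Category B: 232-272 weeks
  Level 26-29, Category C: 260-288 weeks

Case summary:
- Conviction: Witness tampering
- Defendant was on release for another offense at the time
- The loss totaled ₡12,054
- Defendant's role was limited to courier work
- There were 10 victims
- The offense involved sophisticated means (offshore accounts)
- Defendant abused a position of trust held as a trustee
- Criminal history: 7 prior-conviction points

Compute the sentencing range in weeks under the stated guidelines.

Base offense level for witness tampering: 2.
§1 applies (level before this adjustment is 2 < 13, so +1): 2 + 1 = 3.
§2 applies (level before this adjustment is 3 < 22, so +1): 3 + 1 = 4.
§3 applies: 4 + 3 = 7.
§4 applies: 7 − 1 = 6.
§6 applies: 6 + 2 = 8.
§7 applies: 8 + 2 = 10.
Final offense level: 10.
Criminal history: 7 prior points → Category C (7+).
Level 10 falls in the 10-15 band.
Grid: Level 10-15 × Category C = 180-216 weeks.

180-216 weeks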